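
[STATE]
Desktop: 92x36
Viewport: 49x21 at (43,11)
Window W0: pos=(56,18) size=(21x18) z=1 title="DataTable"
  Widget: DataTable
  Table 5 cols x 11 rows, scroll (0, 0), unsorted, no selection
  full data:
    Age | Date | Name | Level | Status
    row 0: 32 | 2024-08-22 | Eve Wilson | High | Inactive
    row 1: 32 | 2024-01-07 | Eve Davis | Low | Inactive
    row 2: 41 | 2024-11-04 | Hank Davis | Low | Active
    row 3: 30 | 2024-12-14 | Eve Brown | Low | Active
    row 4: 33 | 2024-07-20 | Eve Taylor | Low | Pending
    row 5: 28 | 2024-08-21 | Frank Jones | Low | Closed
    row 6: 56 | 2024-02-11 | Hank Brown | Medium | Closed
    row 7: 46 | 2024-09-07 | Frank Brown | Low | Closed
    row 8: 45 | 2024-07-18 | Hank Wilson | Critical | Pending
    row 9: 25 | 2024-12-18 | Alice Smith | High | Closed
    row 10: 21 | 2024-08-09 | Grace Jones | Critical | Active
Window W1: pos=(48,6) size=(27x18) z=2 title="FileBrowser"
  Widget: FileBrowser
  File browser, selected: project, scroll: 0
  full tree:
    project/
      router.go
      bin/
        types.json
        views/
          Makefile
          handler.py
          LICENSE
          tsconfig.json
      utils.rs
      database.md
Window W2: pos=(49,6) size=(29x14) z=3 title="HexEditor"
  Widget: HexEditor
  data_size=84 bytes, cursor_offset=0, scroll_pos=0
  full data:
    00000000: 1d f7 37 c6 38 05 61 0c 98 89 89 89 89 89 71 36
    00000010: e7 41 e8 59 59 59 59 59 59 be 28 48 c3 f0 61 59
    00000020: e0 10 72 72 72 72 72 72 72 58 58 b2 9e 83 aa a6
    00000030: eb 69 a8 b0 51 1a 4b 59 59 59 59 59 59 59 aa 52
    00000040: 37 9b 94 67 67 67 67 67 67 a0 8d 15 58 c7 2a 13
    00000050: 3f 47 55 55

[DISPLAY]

     ┃┃00000020  e0 10 72 72 72 72┃              
     ┃┃00000030  eb 69 a8 b0 51 1a┃              
     ┃┃00000040  37 9b 94 67 67 67┃              
     ┃┃00000050  3f 47 55 55      ┃              
     ┃┃                           ┃              
     ┃┃                           ┃              
     ┃┃                           ┃              
     ┃┃                           ┃              
     ┃┗━━━━━━━━━━━━━━━━━━━━━━━━━━━┛              
     ┃                         ┃─┨               
     ┃                         ┃e┃               
     ┃                         ┃─┃               
     ┗━━━━━━━━━━━━━━━━━━━━━━━━━┛ ┃               
             ┃32 │2024-01-07│Eve ┃               
             ┃41 │2024-11-04│Hank┃               
             ┃30 │2024-12-14│Eve ┃               
             ┃33 │2024-07-20│Eve ┃               
             ┃28 │2024-08-21│Fran┃               
             ┃56 │2024-02-11│Hank┃               
             ┃46 │2024-09-07│Fran┃               
             ┃45 │2024-07-18│Hank┃               


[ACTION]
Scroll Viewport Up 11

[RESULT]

                                                 
                                                 
                                                 
                                                 
                                                 
                                                 
     ┏┏━━━━━━━━━━━━━━━━━━━━━━━━━━━┓              
     ┃┃ HexEditor                 ┃              
     ┠┠───────────────────────────┨              
     ┃┃00000000  1D f7 37 c6 38 05┃              
     ┃┃00000010  e7 41 e8 59 59 59┃              
     ┃┃00000020  e0 10 72 72 72 72┃              
     ┃┃00000030  eb 69 a8 b0 51 1a┃              
     ┃┃00000040  37 9b 94 67 67 67┃              
     ┃┃00000050  3f 47 55 55      ┃              
     ┃┃                           ┃              
     ┃┃                           ┃              
     ┃┃                           ┃              
     ┃┃                           ┃              
     ┃┗━━━━━━━━━━━━━━━━━━━━━━━━━━━┛              
     ┃                         ┃─┨               


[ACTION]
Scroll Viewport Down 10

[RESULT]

     ┃┃00000010  e7 41 e8 59 59 59┃              
     ┃┃00000020  e0 10 72 72 72 72┃              
     ┃┃00000030  eb 69 a8 b0 51 1a┃              
     ┃┃00000040  37 9b 94 67 67 67┃              
     ┃┃00000050  3f 47 55 55      ┃              
     ┃┃                           ┃              
     ┃┃                           ┃              
     ┃┃                           ┃              
     ┃┃                           ┃              
     ┃┗━━━━━━━━━━━━━━━━━━━━━━━━━━━┛              
     ┃                         ┃─┨               
     ┃                         ┃e┃               
     ┃                         ┃─┃               
     ┗━━━━━━━━━━━━━━━━━━━━━━━━━┛ ┃               
             ┃32 │2024-01-07│Eve ┃               
             ┃41 │2024-11-04│Hank┃               
             ┃30 │2024-12-14│Eve ┃               
             ┃33 │2024-07-20│Eve ┃               
             ┃28 │2024-08-21│Fran┃               
             ┃56 │2024-02-11│Hank┃               
             ┃46 │2024-09-07│Fran┃               


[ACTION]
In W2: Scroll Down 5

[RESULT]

     ┃┃                           ┃              
     ┃┃                           ┃              
     ┃┃                           ┃              
     ┃┃                           ┃              
     ┃┃                           ┃              
     ┃┃                           ┃              
     ┃┃                           ┃              
     ┃┃                           ┃              
     ┃┃                           ┃              
     ┃┗━━━━━━━━━━━━━━━━━━━━━━━━━━━┛              
     ┃                         ┃─┨               
     ┃                         ┃e┃               
     ┃                         ┃─┃               
     ┗━━━━━━━━━━━━━━━━━━━━━━━━━┛ ┃               
             ┃32 │2024-01-07│Eve ┃               
             ┃41 │2024-11-04│Hank┃               
             ┃30 │2024-12-14│Eve ┃               
             ┃33 │2024-07-20│Eve ┃               
             ┃28 │2024-08-21│Fran┃               
             ┃56 │2024-02-11│Hank┃               
             ┃46 │2024-09-07│Fran┃               


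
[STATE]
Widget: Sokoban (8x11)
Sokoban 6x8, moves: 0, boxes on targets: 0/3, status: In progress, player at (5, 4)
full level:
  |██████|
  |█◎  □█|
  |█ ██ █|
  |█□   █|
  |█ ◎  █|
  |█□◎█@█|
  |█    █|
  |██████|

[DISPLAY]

██████  
█◎  □█  
█ ██ █  
█□   █  
█ ◎  █  
█□◎█@█  
█    █  
██████  
Moves: 0
        
        


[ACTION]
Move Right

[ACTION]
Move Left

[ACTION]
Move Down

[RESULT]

██████  
█◎  □█  
█ ██ █  
█□   █  
█ ◎  █  
█□◎█ █  
█   @█  
██████  
Moves: 1
        
        


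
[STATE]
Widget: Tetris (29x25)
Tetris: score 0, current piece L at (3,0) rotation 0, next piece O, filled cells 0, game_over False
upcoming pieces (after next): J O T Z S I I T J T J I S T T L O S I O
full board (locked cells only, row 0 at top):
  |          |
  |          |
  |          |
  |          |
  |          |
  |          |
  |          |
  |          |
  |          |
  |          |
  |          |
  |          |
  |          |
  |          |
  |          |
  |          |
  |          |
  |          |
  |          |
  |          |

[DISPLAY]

     ▒    │Next:             
   ▒▒▒    │▓▓                
          │▓▓                
          │                  
          │                  
          │                  
          │Score:            
          │0                 
          │                  
          │                  
          │                  
          │                  
          │                  
          │                  
          │                  
          │                  
          │                  
          │                  
          │                  
          │                  
          │                  
          │                  
          │                  
          │                  
          │                  


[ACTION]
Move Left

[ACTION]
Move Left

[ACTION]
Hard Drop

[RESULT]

    ▓▓    │Next:             
    ▓▓    │█                 
          │███               
          │                  
          │                  
          │                  
          │Score:            
          │0                 
          │                  
          │                  
          │                  
          │                  
          │                  
          │                  
          │                  
          │                  
          │                  
          │                  
   ▒      │                  
 ▒▒▒      │                  
          │                  
          │                  
          │                  
          │                  
          │                  


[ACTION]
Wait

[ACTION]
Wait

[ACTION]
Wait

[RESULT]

          │Next:             
          │█                 
          │███               
    ▓▓    │                  
    ▓▓    │                  
          │                  
          │Score:            
          │0                 
          │                  
          │                  
          │                  
          │                  
          │                  
          │                  
          │                  
          │                  
          │                  
          │                  
   ▒      │                  
 ▒▒▒      │                  
          │                  
          │                  
          │                  
          │                  
          │                  


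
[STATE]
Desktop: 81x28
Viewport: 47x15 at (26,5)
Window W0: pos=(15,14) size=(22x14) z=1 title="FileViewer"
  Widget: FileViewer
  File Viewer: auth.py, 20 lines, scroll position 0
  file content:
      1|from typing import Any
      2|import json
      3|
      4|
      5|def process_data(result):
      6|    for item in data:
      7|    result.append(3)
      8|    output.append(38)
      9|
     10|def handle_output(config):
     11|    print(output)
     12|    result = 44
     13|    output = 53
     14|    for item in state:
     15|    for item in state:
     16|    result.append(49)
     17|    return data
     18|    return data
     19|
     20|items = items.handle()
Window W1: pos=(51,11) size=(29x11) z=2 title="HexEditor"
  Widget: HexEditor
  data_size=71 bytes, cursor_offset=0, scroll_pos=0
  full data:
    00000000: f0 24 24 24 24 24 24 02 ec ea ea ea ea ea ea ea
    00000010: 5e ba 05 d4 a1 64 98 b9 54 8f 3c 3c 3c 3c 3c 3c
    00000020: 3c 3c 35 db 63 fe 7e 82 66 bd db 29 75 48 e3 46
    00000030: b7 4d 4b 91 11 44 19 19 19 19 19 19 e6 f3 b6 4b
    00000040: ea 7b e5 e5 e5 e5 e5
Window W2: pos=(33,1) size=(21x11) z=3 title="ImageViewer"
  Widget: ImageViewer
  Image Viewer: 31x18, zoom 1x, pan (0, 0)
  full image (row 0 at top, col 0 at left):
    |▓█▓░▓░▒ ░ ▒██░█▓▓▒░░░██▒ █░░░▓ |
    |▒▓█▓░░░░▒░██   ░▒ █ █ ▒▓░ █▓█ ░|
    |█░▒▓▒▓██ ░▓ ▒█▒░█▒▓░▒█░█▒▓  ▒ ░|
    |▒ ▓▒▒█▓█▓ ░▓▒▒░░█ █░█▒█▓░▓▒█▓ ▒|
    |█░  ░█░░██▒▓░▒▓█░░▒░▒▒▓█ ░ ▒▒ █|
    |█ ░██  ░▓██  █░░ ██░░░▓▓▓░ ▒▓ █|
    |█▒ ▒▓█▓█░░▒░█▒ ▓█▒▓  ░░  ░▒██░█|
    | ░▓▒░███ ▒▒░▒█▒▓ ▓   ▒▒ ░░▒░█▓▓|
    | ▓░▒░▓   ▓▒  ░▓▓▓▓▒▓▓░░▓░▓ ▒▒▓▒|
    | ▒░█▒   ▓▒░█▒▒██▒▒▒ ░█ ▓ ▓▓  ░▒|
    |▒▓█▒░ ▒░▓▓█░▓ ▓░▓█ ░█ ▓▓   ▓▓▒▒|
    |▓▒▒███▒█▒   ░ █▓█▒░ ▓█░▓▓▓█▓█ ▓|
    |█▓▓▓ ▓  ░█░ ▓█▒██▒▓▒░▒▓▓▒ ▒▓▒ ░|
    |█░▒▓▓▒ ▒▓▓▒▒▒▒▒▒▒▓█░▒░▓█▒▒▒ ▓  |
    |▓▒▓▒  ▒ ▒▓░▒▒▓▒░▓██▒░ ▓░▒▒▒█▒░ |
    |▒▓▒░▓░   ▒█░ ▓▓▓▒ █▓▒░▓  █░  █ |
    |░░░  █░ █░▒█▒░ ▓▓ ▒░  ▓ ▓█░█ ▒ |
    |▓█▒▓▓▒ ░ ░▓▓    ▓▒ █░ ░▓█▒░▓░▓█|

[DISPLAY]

       ┃▒▓█▓░░░░▒░██   ░▒ █┃                   
       ┃█░▒▓▒▓██ ░▓ ▒█▒░█▒▓┃                   
       ┃▒ ▓▒▒█▓█▓ ░▓▒▒░░█ █┃                   
       ┃█░  ░█░░██▒▓░▒▓█░░▒┃                   
       ┃█ ░██  ░▓██  █░░ ██┃                   
       ┃█▒ ▒▓█▓█░░▒░█▒ ▓█▒▓┃                   
       ┗━━━━━━━━━━━━━━━━━━━┛━━━━━━━━━━━━━━━━━━━
                         ┃ HexEditor           
                         ┠─────────────────────
━━━━━━━━━━┓              ┃00000000  F0 24 24 24
r         ┃              ┃00000010  5e ba 05 d4
──────────┨              ┃00000020  3c 3c 35 db
g import ▲┃              ┃00000030  b7 4d 4b 91
n        █┃              ┃00000040  ea 7b e5 e5
         ░┃              ┃                     


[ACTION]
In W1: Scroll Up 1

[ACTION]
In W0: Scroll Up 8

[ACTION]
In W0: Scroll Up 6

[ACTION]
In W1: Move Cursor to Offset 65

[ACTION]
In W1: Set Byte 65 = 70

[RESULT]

       ┃▒▓█▓░░░░▒░██   ░▒ █┃                   
       ┃█░▒▓▒▓██ ░▓ ▒█▒░█▒▓┃                   
       ┃▒ ▓▒▒█▓█▓ ░▓▒▒░░█ █┃                   
       ┃█░  ░█░░██▒▓░▒▓█░░▒┃                   
       ┃█ ░██  ░▓██  █░░ ██┃                   
       ┃█▒ ▒▓█▓█░░▒░█▒ ▓█▒▓┃                   
       ┗━━━━━━━━━━━━━━━━━━━┛━━━━━━━━━━━━━━━━━━━
                         ┃ HexEditor           
                         ┠─────────────────────
━━━━━━━━━━┓              ┃00000000  f0 24 24 24
r         ┃              ┃00000010  5e ba 05 d4
──────────┨              ┃00000020  3c 3c 35 db
g import ▲┃              ┃00000030  b7 4d 4b 91
n        █┃              ┃00000040  ea 70 e5 e5
         ░┃              ┃                     


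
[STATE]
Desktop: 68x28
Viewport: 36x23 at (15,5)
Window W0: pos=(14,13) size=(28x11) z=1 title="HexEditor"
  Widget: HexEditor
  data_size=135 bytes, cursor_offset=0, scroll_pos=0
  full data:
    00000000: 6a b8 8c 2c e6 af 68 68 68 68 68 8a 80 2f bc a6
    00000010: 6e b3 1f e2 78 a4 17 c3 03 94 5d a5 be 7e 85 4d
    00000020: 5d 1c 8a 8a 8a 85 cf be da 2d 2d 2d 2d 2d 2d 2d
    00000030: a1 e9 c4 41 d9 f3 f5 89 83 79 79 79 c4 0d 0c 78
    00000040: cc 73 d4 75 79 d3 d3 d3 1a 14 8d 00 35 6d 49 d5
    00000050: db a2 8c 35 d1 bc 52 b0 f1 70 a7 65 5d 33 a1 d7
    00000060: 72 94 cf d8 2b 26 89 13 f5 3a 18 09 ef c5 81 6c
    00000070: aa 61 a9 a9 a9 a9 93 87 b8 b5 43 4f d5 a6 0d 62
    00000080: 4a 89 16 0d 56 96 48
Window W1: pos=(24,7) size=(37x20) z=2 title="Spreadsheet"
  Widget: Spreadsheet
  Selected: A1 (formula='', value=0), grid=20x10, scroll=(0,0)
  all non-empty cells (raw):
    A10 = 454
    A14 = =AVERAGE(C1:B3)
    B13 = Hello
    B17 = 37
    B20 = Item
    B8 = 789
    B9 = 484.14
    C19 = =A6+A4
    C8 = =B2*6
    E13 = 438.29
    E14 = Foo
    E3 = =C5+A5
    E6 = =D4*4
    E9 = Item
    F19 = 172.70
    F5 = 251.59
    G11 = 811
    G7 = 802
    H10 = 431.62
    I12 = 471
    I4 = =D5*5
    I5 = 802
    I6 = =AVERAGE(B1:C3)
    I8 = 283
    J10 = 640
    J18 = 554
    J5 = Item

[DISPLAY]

                                    
                                    
         ┏━━━━━━━━━━━━━━━━━━━━━━━━━━
         ┃ Spreadsheet              
         ┠──────────────────────────
         ┃A1:                       
         ┃       A       B       C  
         ┃--------------------------
━━━━━━━━━┃  1      [0]       0      
 HexEdito┃  2        0       0      
─────────┃  3        0       0      
00000000 ┃  4        0       0      
00000010 ┃  5        0       0      
00000020 ┃  6        0       0      
00000030 ┃  7        0       0      
00000040 ┃  8        0     789      
00000050 ┃  9        0  484.14      
00000060 ┃ 10      454       0      
━━━━━━━━━┃ 11        0       0      
         ┃ 12        0       0      
         ┃ 13        0Hello         
         ┗━━━━━━━━━━━━━━━━━━━━━━━━━━
                                    


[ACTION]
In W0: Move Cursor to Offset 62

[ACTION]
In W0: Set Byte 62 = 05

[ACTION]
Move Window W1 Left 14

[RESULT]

                                    
                                    
━━━━━━━━━━━━━━━━━━━━━━━━━━━━━━━┓    
eadsheet                       ┃    
───────────────────────────────┨    
                               ┃    
   A       B       C       D   ┃    
-------------------------------┃    
     [0]       0       0       ┃    
       0       0       0       ┃    
       0       0       0       ┃    
       0       0       0       ┃    
       0       0       0       ┃    
       0       0       0       ┃    
       0       0       0       ┃    
       0     789       0       ┃    
       0  484.14       0       ┃    
     454       0       0       ┃    
       0       0       0       ┃    
       0       0       0       ┃    
       0Hello          0       ┃    
━━━━━━━━━━━━━━━━━━━━━━━━━━━━━━━┛    
                                    


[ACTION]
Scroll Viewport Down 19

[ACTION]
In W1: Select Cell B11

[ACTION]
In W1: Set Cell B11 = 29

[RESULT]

                                    
                                    
━━━━━━━━━━━━━━━━━━━━━━━━━━━━━━━┓    
eadsheet                       ┃    
───────────────────────────────┨    
 29                            ┃    
   A       B       C       D   ┃    
-------------------------------┃    
       0       0       0       ┃    
       0       0       0       ┃    
       0       0       0       ┃    
       0       0       0       ┃    
       0       0       0       ┃    
       0       0       0       ┃    
       0       0       0       ┃    
       0     789       0       ┃    
       0  484.14       0       ┃    
     454       0       0       ┃    
       0    [29]       0       ┃    
       0       0       0       ┃    
       0Hello          0       ┃    
━━━━━━━━━━━━━━━━━━━━━━━━━━━━━━━┛    
                                    


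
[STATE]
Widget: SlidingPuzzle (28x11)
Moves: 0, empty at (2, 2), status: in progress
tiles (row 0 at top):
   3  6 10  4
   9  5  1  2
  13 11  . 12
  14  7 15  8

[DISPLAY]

┌────┬────┬────┬────┐       
│  3 │  6 │ 10 │  4 │       
├────┼────┼────┼────┤       
│  9 │  5 │  1 │  2 │       
├────┼────┼────┼────┤       
│ 13 │ 11 │    │ 12 │       
├────┼────┼────┼────┤       
│ 14 │  7 │ 15 │  8 │       
└────┴────┴────┴────┘       
Moves: 0                    
                            


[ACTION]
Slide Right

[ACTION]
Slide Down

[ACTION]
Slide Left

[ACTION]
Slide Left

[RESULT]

┌────┬────┬────┬────┐       
│  3 │  6 │ 10 │  4 │       
├────┼────┼────┼────┤       
│  9 │  1 │  2 │    │       
├────┼────┼────┼────┤       
│ 13 │  5 │ 11 │ 12 │       
├────┼────┼────┼────┤       
│ 14 │  7 │ 15 │  8 │       
└────┴────┴────┴────┘       
Moves: 4                    
                            


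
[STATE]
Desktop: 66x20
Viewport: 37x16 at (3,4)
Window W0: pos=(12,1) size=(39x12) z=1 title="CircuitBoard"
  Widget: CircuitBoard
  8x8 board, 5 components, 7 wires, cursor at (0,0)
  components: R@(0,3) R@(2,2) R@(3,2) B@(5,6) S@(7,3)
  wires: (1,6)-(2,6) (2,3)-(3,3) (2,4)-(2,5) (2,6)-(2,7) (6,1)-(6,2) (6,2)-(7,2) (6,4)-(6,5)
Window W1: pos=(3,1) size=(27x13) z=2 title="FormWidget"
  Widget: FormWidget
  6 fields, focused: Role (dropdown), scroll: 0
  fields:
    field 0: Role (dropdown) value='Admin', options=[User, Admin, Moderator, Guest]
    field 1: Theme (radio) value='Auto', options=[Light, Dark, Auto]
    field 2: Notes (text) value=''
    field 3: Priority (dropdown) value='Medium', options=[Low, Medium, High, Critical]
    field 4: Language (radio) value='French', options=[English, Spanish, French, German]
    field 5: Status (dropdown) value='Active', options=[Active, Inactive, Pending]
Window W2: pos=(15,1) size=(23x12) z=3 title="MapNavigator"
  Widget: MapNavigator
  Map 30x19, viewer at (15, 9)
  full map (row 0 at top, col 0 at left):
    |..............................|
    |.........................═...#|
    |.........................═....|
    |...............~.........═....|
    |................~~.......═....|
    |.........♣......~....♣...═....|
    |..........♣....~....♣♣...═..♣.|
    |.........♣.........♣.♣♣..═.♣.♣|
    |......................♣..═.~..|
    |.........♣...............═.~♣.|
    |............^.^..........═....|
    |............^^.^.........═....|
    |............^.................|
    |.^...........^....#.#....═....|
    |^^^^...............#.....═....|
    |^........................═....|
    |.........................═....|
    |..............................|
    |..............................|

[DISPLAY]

┃> Role:    ┃....♣......~....♣...═┃  
┃  Theme:   ┃.....♣....~....♣♣...═┃  
┃  Notes:   ┃....♣.........♣.♣♣..═┃  
┃  Priority:┃.................♣..═┃  
┃  Language:┃....♣.....@.........═┃  
┃  Status:  ┃.......^.^..........═┃  
┃           ┃.......^^.^.........═┃  
┃           ┃.......^.............┃  
┃           ┗━━━━━━━━━━━━━━━━━━━━━┛━━
┗━━━━━━━━━━━━━━━━━━━━━━━━━┛          
                                     
                                     
                                     
                                     
                                     
                                     


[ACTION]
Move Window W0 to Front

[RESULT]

┃> Role: ┃   0 1 2 3 4 5 6 7         
┃  Theme:┃0  [.]          R          
┃  Notes:┃                           
┃  Priori┃1                          
┃  Langua┃                           
┃  Status┃2           R   ·   · ─ ·  
┃        ┃                │          
┃        ┃3           R   ·          
┃        ┗━━━━━━━━━━━━━━━━━━━━━━━━━━━
┗━━━━━━━━━━━━━━━━━━━━━━━━━┛          
                                     
                                     
                                     
                                     
                                     
                                     


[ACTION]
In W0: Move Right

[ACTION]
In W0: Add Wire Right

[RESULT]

┃> Role: ┃   0 1 2 3 4 5 6 7         
┃  Theme:┃0      [.]─ ·   R          
┃  Notes:┃                           
┃  Priori┃1                          
┃  Langua┃                           
┃  Status┃2           R   ·   · ─ ·  
┃        ┃                │          
┃        ┃3           R   ·          
┃        ┗━━━━━━━━━━━━━━━━━━━━━━━━━━━
┗━━━━━━━━━━━━━━━━━━━━━━━━━┛          
                                     
                                     
                                     
                                     
                                     
                                     


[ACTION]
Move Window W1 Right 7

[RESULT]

       ┃>┃   0 1 2 3 4 5 6 7         
       ┃ ┃0      [.]─ ·   R          
       ┃ ┃                           
       ┃ ┃1                          
       ┃ ┃                           
       ┃ ┃2           R   ·   · ─ ·  
       ┃ ┃                │          
       ┃ ┃3           R   ·          
       ┃ ┗━━━━━━━━━━━━━━━━━━━━━━━━━━━
       ┗━━━━━━━━━━━━━━━━━━━━━━━━━┛   
                                     
                                     
                                     
                                     
                                     
                                     


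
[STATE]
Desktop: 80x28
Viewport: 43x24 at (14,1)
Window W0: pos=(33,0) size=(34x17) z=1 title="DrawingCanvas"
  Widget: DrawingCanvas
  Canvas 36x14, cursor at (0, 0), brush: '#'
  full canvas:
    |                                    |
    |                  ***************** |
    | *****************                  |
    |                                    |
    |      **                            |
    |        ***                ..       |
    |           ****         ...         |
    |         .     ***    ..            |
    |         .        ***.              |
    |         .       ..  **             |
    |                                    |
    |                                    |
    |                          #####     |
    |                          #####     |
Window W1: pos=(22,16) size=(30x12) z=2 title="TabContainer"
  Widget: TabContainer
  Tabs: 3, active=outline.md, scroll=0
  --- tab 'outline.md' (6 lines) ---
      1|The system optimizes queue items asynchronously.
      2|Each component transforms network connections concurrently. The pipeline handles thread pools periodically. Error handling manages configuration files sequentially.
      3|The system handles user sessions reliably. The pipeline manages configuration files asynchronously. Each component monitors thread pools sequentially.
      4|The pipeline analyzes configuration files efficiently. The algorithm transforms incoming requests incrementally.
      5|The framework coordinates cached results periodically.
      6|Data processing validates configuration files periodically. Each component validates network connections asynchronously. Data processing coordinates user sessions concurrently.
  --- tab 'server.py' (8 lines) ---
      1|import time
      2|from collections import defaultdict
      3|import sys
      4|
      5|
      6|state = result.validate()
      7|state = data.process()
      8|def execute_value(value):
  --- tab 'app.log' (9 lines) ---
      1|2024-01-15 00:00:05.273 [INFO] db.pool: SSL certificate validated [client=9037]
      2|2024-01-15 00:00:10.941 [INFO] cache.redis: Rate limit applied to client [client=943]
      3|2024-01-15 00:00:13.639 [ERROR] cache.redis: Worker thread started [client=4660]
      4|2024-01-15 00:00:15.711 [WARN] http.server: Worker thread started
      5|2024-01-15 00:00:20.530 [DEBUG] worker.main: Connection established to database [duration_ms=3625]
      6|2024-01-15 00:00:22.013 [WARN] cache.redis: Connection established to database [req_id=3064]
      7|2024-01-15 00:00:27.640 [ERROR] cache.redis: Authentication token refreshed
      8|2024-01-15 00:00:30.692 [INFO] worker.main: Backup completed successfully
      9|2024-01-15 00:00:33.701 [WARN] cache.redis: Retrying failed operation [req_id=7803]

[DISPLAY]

                   ┃ DrawingCanvas         
                   ┠───────────────────────
                   ┃+                      
                   ┃                  *****
                   ┃ *****************     
                   ┃                       
                   ┃      **               
                   ┃        ***            
                   ┃           ****        
                   ┃         .     ***    .
                   ┃         .        ***. 
                   ┃         .       ..  **
                   ┃                       
                   ┃                       
                   ┃                       
        ┏━━━━━━━━━━━━━━━━━━━━━━━━━━━━┓━━━━━
        ┃ TabContainer               ┃     
        ┠────────────────────────────┨     
        ┃[outline.md]│ server.py │ ap┃     
        ┃────────────────────────────┃     
        ┃The system optimizes queue i┃     
        ┃Each component transforms ne┃     
        ┃The system handles user sess┃     
        ┃The pipeline analyzes config┃     


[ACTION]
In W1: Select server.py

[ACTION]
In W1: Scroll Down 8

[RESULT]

                   ┃ DrawingCanvas         
                   ┠───────────────────────
                   ┃+                      
                   ┃                  *****
                   ┃ *****************     
                   ┃                       
                   ┃      **               
                   ┃        ***            
                   ┃           ****        
                   ┃         .     ***    .
                   ┃         .        ***. 
                   ┃         .       ..  **
                   ┃                       
                   ┃                       
                   ┃                       
        ┏━━━━━━━━━━━━━━━━━━━━━━━━━━━━┓━━━━━
        ┃ TabContainer               ┃     
        ┠────────────────────────────┨     
        ┃ outline.md │[server.py]│ ap┃     
        ┃────────────────────────────┃     
        ┃def execute_value(value):   ┃     
        ┃                            ┃     
        ┃                            ┃     
        ┃                            ┃     


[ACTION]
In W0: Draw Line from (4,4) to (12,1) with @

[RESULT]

                   ┃ DrawingCanvas         
                   ┠───────────────────────
                   ┃+                      
                   ┃                  *****
                   ┃ *****************     
                   ┃                       
                   ┃    @ **               
                   ┃    @   ***            
                   ┃   @       ****        
                   ┃   @     .     ***    .
                   ┃   @     .        ***. 
                   ┃  @      .       ..  **
                   ┃  @                    
                   ┃ @                     
                   ┃ @                     
        ┏━━━━━━━━━━━━━━━━━━━━━━━━━━━━┓━━━━━
        ┃ TabContainer               ┃     
        ┠────────────────────────────┨     
        ┃ outline.md │[server.py]│ ap┃     
        ┃────────────────────────────┃     
        ┃def execute_value(value):   ┃     
        ┃                            ┃     
        ┃                            ┃     
        ┃                            ┃     


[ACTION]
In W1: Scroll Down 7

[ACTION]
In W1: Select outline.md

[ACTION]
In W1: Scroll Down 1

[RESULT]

                   ┃ DrawingCanvas         
                   ┠───────────────────────
                   ┃+                      
                   ┃                  *****
                   ┃ *****************     
                   ┃                       
                   ┃    @ **               
                   ┃    @   ***            
                   ┃   @       ****        
                   ┃   @     .     ***    .
                   ┃   @     .        ***. 
                   ┃  @      .       ..  **
                   ┃  @                    
                   ┃ @                     
                   ┃ @                     
        ┏━━━━━━━━━━━━━━━━━━━━━━━━━━━━┓━━━━━
        ┃ TabContainer               ┃     
        ┠────────────────────────────┨     
        ┃[outline.md]│ server.py │ ap┃     
        ┃────────────────────────────┃     
        ┃Each component transforms ne┃     
        ┃The system handles user sess┃     
        ┃The pipeline analyzes config┃     
        ┃The framework coordinates ca┃     


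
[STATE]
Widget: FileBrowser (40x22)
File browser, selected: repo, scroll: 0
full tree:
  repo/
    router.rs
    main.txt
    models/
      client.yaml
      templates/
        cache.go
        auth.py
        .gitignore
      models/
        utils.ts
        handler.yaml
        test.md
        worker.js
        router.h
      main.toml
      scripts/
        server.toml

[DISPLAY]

> [-] repo/                             
    router.rs                           
    main.txt                            
    [+] models/                         
                                        
                                        
                                        
                                        
                                        
                                        
                                        
                                        
                                        
                                        
                                        
                                        
                                        
                                        
                                        
                                        
                                        
                                        


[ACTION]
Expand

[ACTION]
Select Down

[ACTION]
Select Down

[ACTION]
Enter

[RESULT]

  [-] repo/                             
    router.rs                           
  > main.txt                            
    [+] models/                         
                                        
                                        
                                        
                                        
                                        
                                        
                                        
                                        
                                        
                                        
                                        
                                        
                                        
                                        
                                        
                                        
                                        
                                        


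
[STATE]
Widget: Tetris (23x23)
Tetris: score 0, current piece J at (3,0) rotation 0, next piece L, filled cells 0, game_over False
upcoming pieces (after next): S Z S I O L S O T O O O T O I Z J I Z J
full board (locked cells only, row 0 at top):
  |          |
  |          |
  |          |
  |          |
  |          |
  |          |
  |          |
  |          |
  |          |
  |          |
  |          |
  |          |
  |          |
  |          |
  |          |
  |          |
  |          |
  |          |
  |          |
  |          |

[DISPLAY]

   █      │Next:       
   ███    │  ▒         
          │▒▒▒         
          │            
          │            
          │            
          │Score:      
          │0           
          │            
          │            
          │            
          │            
          │            
          │            
          │            
          │            
          │            
          │            
          │            
          │            
          │            
          │            
          │            


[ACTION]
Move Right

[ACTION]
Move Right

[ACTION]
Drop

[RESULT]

          │Next:       
     █    │  ▒         
     ███  │▒▒▒         
          │            
          │            
          │            
          │Score:      
          │0           
          │            
          │            
          │            
          │            
          │            
          │            
          │            
          │            
          │            
          │            
          │            
          │            
          │            
          │            
          │            


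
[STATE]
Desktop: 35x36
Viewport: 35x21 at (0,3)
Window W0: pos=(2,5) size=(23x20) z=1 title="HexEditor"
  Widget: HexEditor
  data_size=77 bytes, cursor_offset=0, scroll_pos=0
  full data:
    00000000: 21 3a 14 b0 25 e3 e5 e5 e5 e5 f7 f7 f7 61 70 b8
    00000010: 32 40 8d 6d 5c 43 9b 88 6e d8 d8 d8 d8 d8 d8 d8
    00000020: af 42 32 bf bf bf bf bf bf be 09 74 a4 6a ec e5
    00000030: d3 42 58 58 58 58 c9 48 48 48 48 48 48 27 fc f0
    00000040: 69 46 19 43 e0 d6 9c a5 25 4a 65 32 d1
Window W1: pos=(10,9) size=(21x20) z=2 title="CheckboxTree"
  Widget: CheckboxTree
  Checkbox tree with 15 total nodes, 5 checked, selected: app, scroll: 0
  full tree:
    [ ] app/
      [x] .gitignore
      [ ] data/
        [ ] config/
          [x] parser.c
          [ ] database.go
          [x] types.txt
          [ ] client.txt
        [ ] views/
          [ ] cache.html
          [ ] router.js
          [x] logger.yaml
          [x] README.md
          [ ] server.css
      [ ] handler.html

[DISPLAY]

                                   
                                   
  ┏━━━━━━━━━━━━━━━━━━━━━┓          
  ┃ HexEditor           ┃          
  ┠─────────────────────┨          
  ┃00000000  21 3a 14 b0┃          
  ┃0000001┏━━━━━━━━━━━━━━━━━━━┓    
  ┃0000002┃ CheckboxTree      ┃    
  ┃0000003┠───────────────────┨    
  ┃0000004┃>[-] app/          ┃    
  ┃       ┃   [x] .gitignore  ┃    
  ┃       ┃   [-] data/       ┃    
  ┃       ┃     [-] config/   ┃    
  ┃       ┃       [x] parser.c┃    
  ┃       ┃       [ ] database┃    
  ┃       ┃       [x] types.tx┃    
  ┃       ┃       [ ] client.t┃    
  ┃       ┃     [-] views/    ┃    
  ┃       ┃       [ ] cache.ht┃    
  ┃       ┃       [ ] router.j┃    
  ┃       ┃       [x] logger.y┃    


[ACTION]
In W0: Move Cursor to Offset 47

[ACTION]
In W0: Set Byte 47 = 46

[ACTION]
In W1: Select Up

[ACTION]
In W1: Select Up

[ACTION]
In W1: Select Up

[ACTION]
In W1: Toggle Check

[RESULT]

                                   
                                   
  ┏━━━━━━━━━━━━━━━━━━━━━┓          
  ┃ HexEditor           ┃          
  ┠─────────────────────┨          
  ┃00000000  21 3a 14 b0┃          
  ┃0000001┏━━━━━━━━━━━━━━━━━━━┓    
  ┃0000002┃ CheckboxTree      ┃    
  ┃0000003┠───────────────────┨    
  ┃0000004┃>[x] app/          ┃    
  ┃       ┃   [x] .gitignore  ┃    
  ┃       ┃   [x] data/       ┃    
  ┃       ┃     [x] config/   ┃    
  ┃       ┃       [x] parser.c┃    
  ┃       ┃       [x] database┃    
  ┃       ┃       [x] types.tx┃    
  ┃       ┃       [x] client.t┃    
  ┃       ┃     [x] views/    ┃    
  ┃       ┃       [x] cache.ht┃    
  ┃       ┃       [x] router.j┃    
  ┃       ┃       [x] logger.y┃    
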